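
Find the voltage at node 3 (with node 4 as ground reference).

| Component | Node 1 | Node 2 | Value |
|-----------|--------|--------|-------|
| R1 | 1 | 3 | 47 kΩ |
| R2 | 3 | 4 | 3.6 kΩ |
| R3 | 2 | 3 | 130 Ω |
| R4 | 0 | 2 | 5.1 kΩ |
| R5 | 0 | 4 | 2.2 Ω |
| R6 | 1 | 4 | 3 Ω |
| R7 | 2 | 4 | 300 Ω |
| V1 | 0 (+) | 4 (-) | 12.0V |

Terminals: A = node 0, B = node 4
Nodal analysis, taking node 4 as the 0 V reference.
Source V1 fixes V_0 = 12 V.
KCL at each unknown node (sum of currents leaving = 0; resistances in Ω):
  Node 1: (V_1 - V_3)/47000 + (V_1 - 0)/3 = 0
  Node 2: (V_2 - V_3)/130 + (V_2 - 12)/5100 + (V_2 - 0)/300 = 0
  Node 3: (V_3 - V_1)/47000 + (V_3 - 0)/3600 + (V_3 - V_2)/130 = 0
Collecting terms (coefficients in siemens):
  0.3334·V_1 - 0.00002128·V_3 = 0
  0.01122·V_2 - 0.007692·V_3 = 0.002353
  0.007991·V_3 - 0.00002128·V_1 - 0.007692·V_2 = 0
Solving these 3 simultaneous equations (Gaussian elimination) gives:
  V_1 = 0.00003787 V, V_2 = 0.6164 V, V_3 = 0.5933 V
The requested potential is V_3 = 0.5933 V.

Final answer: V_3 = 0.5933 V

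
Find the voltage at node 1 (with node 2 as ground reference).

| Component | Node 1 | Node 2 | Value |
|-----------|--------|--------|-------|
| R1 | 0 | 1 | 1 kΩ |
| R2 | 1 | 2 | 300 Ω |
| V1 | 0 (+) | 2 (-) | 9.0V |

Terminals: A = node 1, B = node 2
Nodal analysis, taking node 2 as the 0 V reference.
Source V1 fixes V_0 = 9 V.
KCL at each unknown node (sum of currents leaving = 0; resistances in Ω):
  Node 1: (V_1 - 9)/1000 + (V_1 - 0)/300 = 0
Collecting terms: 0.004333 × V_1 = 0.009  =>  V_1 = 2.077 V
The requested potential is V_1 = 2.077 V.

Final answer: V_1 = 2.077 V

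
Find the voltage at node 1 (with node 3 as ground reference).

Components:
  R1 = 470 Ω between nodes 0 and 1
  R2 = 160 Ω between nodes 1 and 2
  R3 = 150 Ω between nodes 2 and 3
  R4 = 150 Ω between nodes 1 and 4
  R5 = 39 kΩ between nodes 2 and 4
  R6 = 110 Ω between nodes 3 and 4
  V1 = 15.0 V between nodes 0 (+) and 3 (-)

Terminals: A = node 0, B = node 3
Nodal analysis, taking node 3 as the 0 V reference.
Source V1 fixes V_0 = 15 V.
KCL at each unknown node (sum of currents leaving = 0; resistances in Ω):
  Node 1: (V_1 - 15)/470 + (V_1 - V_2)/160 + (V_1 - V_4)/150 = 0
  Node 2: (V_2 - V_1)/160 + (V_2 - 0)/150 + (V_2 - V_4)/39000 = 0
  Node 4: (V_4 - V_1)/150 + (V_4 - V_2)/39000 + (V_4 - 0)/110 = 0
Collecting terms (coefficients in siemens):
  0.01504·V_1 - 0.00625·V_2 - 0.006667·V_4 = 0.03191
  0.01294·V_2 - 0.00625·V_1 - 0.00002564·V_4 = 0
  0.01578·V_4 - 0.006667·V_1 - 0.00002564·V_2 = 0
Solving these 3 simultaneous equations (Gaussian elimination) gives:
  V_1 = 3.469 V, V_2 = 1.678 V, V_4 = 1.468 V
The requested potential is V_1 = 3.469 V.

Final answer: V_1 = 3.469 V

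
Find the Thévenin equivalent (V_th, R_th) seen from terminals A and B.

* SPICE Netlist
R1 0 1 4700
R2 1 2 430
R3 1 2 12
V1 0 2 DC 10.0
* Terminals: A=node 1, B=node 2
Step 1 — V_th is the open-circuit voltage V_A - V_B (nothing connected across the terminals).
Nodal analysis, taking node 2 as the 0 V reference.
Source V1 fixes V_0 = 10 V.
KCL at each unknown node (sum of currents leaving = 0; resistances in Ω):
  Node 1: (V_1 - 10)/4700 + (V_1 - 0)/430 + (V_1 - 0)/12 = 0
Collecting terms: 0.08587 × V_1 = 0.002128  =>  V_1 = 0.02478 V
V_th = V_1 - V_2 = 0.02478 - 0 = 0.02478 V
Step 2 — R_th: zero the source — replace V1 by a short circuit (node 2 merges into node 0) — and find the resistance seen between A (node 1) and B (node 0).
Reduce the network between node 1 (A) and node 0 (B) by series/parallel combination:
  Rp1 = R1 ‖ R2 ‖ R3 (parallel, all between nodes 0 and 1) = 1/(1/4700 + 1/430 + 1/12) = 11.65 Ω
R_th = 11.65 Ω

Final answer: V_th = 0.02478 V, R_th = 11.65 Ω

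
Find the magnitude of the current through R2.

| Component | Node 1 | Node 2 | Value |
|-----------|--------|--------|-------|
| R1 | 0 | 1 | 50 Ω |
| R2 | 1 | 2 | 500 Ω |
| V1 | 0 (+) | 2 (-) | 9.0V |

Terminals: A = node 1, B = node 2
Nodal analysis, taking node 2 as the 0 V reference.
Source V1 fixes V_0 = 9 V.
KCL at each unknown node (sum of currents leaving = 0; resistances in Ω):
  Node 1: (V_1 - 9)/50 + (V_1 - 0)/500 = 0
Collecting terms: 0.022 × V_1 = 0.18  =>  V_1 = 8.182 V
I_R2 = (V_1 - V_2)/R2 = (8.182 - 0)/500 = 0.01636 A
|I_R2| = 0.01636 A

Final answer: |I_R2| = 0.01636 A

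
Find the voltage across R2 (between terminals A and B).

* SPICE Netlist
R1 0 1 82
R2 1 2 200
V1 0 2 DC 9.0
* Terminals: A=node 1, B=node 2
R1 and R2 are in series across V1 (node 0 → node 1 → node 2), and the output A–B is taken across R2, so this is a voltage divider.
Series current: I = V1/(R1 + R2) = 9/(82 + 200) = 9/282 = 0.03191 A
V_R2 = I × R2 = V1 × R2/(R1 + R2) = 9 × 200/282 = 6.383 V

Final answer: 6.383 V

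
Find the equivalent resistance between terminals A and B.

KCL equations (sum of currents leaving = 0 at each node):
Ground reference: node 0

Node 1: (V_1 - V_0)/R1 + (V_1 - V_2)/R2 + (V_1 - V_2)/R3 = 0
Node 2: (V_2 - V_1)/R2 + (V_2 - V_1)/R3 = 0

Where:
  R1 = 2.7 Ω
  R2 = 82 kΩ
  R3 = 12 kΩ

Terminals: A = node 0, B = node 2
Reduce the network between node 0 (A) and node 2 (B) by series/parallel combination:
  Rp1 = R2 ‖ R3 (parallel, both between nodes 1 and 2) = 1/(1/82000 + 1/12000) = 10470 Ω
  Rs1 = R1 + Rp1 (series, joined only at node 1) = 2.7 + 10470 = 10470 Ω
R_eq = 10.47 kΩ

Final answer: 10.47 kΩ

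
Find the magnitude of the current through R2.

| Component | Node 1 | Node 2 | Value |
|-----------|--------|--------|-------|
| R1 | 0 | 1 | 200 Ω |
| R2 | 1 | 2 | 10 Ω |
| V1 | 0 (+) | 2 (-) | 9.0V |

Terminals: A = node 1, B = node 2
Nodal analysis, taking node 2 as the 0 V reference.
Source V1 fixes V_0 = 9 V.
KCL at each unknown node (sum of currents leaving = 0; resistances in Ω):
  Node 1: (V_1 - 9)/200 + (V_1 - 0)/10 = 0
Collecting terms: 0.105 × V_1 = 0.045  =>  V_1 = 0.4286 V
I_R2 = (V_1 - V_2)/R2 = (0.4286 - 0)/10 = 0.04286 A
|I_R2| = 0.04286 A

Final answer: |I_R2| = 0.04286 A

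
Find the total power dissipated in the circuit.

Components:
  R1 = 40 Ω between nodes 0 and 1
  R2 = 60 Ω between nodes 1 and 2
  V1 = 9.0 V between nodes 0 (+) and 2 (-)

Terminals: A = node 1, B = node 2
Nodal analysis, taking node 2 as the 0 V reference.
Source V1 fixes V_0 = 9 V.
KCL at each unknown node (sum of currents leaving = 0; resistances in Ω):
  Node 1: (V_1 - 9)/40 + (V_1 - 0)/60 = 0
Collecting terms: 0.04167 × V_1 = 0.225  =>  V_1 = 5.4 V
Power in each resistor, P = (ΔV)²/R:
  P_R1 = (9 - 5.4)²/40 = 0.324 W
  P_R2 = (5.4 - 0)²/60 = 0.486 W
P_total = P_R1 + P_R2 = 0.81 W

Final answer: 0.81 W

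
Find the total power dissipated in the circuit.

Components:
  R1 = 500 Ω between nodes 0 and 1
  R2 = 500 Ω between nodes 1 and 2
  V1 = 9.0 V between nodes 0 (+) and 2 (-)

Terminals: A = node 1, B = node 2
Nodal analysis, taking node 2 as the 0 V reference.
Source V1 fixes V_0 = 9 V.
KCL at each unknown node (sum of currents leaving = 0; resistances in Ω):
  Node 1: (V_1 - 9)/500 + (V_1 - 0)/500 = 0
Collecting terms: 0.004 × V_1 = 0.018  =>  V_1 = 4.5 V
Power in each resistor, P = (ΔV)²/R:
  P_R1 = (9 - 4.5)²/500 = 0.0405 W
  P_R2 = (4.5 - 0)²/500 = 0.0405 W
P_total = P_R1 + P_R2 = 0.081 W

Final answer: 0.081 W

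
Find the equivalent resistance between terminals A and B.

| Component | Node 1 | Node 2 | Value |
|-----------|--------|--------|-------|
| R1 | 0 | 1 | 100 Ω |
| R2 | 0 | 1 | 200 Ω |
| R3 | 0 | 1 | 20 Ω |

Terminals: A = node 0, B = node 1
Reduce the network between node 0 (A) and node 1 (B) by series/parallel combination:
  Rp1 = R1 ‖ R2 ‖ R3 (parallel, all between nodes 0 and 1) = 1/(1/100 + 1/200 + 1/20) = 15.38 Ω
R_eq = 15.38 Ω

Final answer: 15.38 Ω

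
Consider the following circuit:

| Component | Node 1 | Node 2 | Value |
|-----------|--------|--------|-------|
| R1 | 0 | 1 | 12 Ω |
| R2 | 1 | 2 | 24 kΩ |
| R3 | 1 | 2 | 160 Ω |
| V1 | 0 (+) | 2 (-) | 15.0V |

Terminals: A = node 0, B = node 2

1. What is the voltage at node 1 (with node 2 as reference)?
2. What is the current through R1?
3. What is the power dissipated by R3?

Nodal analysis, taking node 2 as the 0 V reference.
Source V1 fixes V_0 = 15 V.
KCL at each unknown node (sum of currents leaving = 0; resistances in Ω):
  Node 1: (V_1 - 15)/12 + (V_1 - 0)/24000 + (V_1 - 0)/160 = 0
Collecting terms: 0.08962 × V_1 = 1.25  =>  V_1 = 13.95 V
Part 1:
  Read off the nodal solution: V_1 = 13.95 V
Part 2:
  I_R1 = (V_0 - V_1)/R1 = (15 - 13.95)/12 = 0.08775 A
  Magnitude: I_R1 = 0.08775 A
Part 3:
  I_R3 = (V_1 - V_2)/R3 = (13.95 - 0)/160 = 0.08717 A
  P_R3 = I_R3² × R3 = (0.08717)² × 160 = 1.216 W

Final answers:
1. V_1 = 13.95 V
2. I_R1 = 0.08775 A
3. P_R3 = 1.216 W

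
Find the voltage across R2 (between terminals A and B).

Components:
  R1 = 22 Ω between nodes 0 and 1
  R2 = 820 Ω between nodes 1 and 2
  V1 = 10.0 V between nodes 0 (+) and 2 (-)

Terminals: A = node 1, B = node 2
R1 and R2 are in series across V1 (node 0 → node 1 → node 2), and the output A–B is taken across R2, so this is a voltage divider.
Series current: I = V1/(R1 + R2) = 10/(22 + 820) = 10/842 = 0.01188 A
V_R2 = I × R2 = V1 × R2/(R1 + R2) = 10 × 820/842 = 9.739 V

Final answer: 9.739 V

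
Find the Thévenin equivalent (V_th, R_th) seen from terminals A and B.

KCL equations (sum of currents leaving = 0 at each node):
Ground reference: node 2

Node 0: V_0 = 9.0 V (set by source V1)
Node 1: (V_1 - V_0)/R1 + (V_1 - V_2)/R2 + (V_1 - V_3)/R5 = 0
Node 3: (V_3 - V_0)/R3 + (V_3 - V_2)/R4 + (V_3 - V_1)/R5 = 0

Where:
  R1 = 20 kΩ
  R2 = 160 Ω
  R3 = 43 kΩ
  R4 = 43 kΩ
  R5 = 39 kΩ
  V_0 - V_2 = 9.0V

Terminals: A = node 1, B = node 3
Step 1 — V_th is the open-circuit voltage V_A - V_B (nothing connected across the terminals).
Nodal analysis, taking node 2 as the 0 V reference.
Source V1 fixes V_0 = 9 V.
KCL at each unknown node (sum of currents leaving = 0; resistances in Ω):
  Node 1: (V_1 - 9)/20000 + (V_1 - 0)/160 + (V_1 - V_3)/39000 = 0
  Node 3: (V_3 - 9)/43000 + (V_3 - 0)/43000 + (V_3 - V_1)/39000 = 0
Collecting terms (coefficients in siemens):
  0.006326·V_1 - 0.00002564·V_3 = 0.00045
  0.00007215·V_3 - 0.00002564·V_1 = 0.0002093
Determinant D = (0.006326)(0.00007215) - (-0.00002564)(-0.00002564) = 0.0000004558
V_1 = [(0.00045)(0.00007215) - (-0.00002564)(0.0002093)]/D = 0.08302 V
V_3 = [(0.006326)(0.0002093) - (0.00045)(-0.00002564)]/D = 2.93 V
V_th = V_1 - V_3 = 0.08302 - 2.93 = -2.847 V
Step 2 — R_th: zero the source — replace V1 by a short circuit (node 2 merges into node 0) — and find the resistance seen between A (node 1) and B (node 3).
Reduce the network between node 1 (A) and node 3 (B) by series/parallel combination:
  Rp1 = R1 ‖ R2 (parallel, both between nodes 0 and 1) = 1/(1/20000 + 1/160) = 158.7 Ω
  Rp2 = R3 ‖ R4 (parallel, both between nodes 0 and 3) = 1/(1/43000 + 1/43000) = 21500 Ω
  Rs1 = Rp1 + Rp2 (series, joined only at node 0) = 158.7 + 21500 = 21660 Ω
  Rp3 = R5 ‖ Rs1 (parallel, both between nodes 1 and 3) = 1/(1/39000 + 1/21660) = 13930 Ω
R_th = 13.93 kΩ

Final answer: V_th = -2.847 V, R_th = 13.93 kΩ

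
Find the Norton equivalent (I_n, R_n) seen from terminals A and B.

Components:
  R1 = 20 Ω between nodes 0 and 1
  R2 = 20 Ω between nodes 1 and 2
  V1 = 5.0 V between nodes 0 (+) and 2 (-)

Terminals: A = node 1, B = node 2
Find the Thévenin equivalent first; then I_n = V_th/R_th and R_n = R_th.
Step 1 — V_th is the open-circuit voltage V_A - V_B (nothing connected across the terminals).
Nodal analysis, taking node 2 as the 0 V reference.
Source V1 fixes V_0 = 5 V.
KCL at each unknown node (sum of currents leaving = 0; resistances in Ω):
  Node 1: (V_1 - 5)/20 + (V_1 - 0)/20 = 0
Collecting terms: 0.1 × V_1 = 0.25  =>  V_1 = 2.5 V
V_th = V_1 - V_2 = 2.5 - 0 = 2.5 V
Step 2 — R_th: zero the source — replace V1 by a short circuit (node 2 merges into node 0) — and find the resistance seen between A (node 1) and B (node 0).
Reduce the network between node 1 (A) and node 0 (B) by series/parallel combination:
  Rp1 = R1 ‖ R2 (parallel, both between nodes 0 and 1) = 1/(1/20 + 1/20) = 10 Ω
R_th = 10 Ω
I_n = V_th/R_th = 2.5/10 = 0.25 A, and R_n = R_th = 10 Ω

Final answer: I_n = 0.25 A, R_n = 10 Ω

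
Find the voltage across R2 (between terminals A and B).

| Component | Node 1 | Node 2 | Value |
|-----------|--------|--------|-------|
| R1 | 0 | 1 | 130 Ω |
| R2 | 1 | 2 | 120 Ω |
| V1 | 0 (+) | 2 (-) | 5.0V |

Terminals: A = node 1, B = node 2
R1 and R2 are in series across V1 (node 0 → node 1 → node 2), and the output A–B is taken across R2, so this is a voltage divider.
Series current: I = V1/(R1 + R2) = 5/(130 + 120) = 5/250 = 0.02 A
V_R2 = I × R2 = V1 × R2/(R1 + R2) = 5 × 120/250 = 2.4 V

Final answer: 2.4 V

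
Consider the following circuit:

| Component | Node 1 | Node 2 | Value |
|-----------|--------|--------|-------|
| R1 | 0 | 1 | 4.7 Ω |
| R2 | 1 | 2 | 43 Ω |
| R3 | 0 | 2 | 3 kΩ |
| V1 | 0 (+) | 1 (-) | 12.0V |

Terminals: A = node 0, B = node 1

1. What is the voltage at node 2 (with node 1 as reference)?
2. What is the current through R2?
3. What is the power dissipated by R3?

Nodal analysis, taking node 1 as the 0 V reference.
Source V1 fixes V_0 = 12 V.
KCL at each unknown node (sum of currents leaving = 0; resistances in Ω):
  Node 2: (V_2 - 0)/43 + (V_2 - 12)/3000 = 0
Collecting terms: 0.02359 × V_2 = 0.004  =>  V_2 = 0.1696 V
Part 1:
  Read off the nodal solution: V_2 = 0.1696 V
Part 2:
  I_R2 = (V_1 - V_2)/R2 = (0 - 0.1696)/43 = -0.003943 A
  Magnitude: I_R2 = 0.003943 A
Part 3:
  I_R3 = (V_0 - V_2)/R3 = (12 - 0.1696)/3000 = 0.003943 A
  P_R3 = I_R3² × R3 = (0.003943)² × 3000 = 0.04665 W

Final answers:
1. V_2 = 0.1696 V
2. I_R2 = 0.003943 A
3. P_R3 = 0.04665 W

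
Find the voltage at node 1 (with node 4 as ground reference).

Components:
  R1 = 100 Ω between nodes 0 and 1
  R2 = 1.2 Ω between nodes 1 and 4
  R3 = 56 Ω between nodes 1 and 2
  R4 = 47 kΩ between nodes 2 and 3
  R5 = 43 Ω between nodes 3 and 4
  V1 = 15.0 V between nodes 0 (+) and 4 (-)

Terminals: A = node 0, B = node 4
Nodal analysis, taking node 4 as the 0 V reference.
Source V1 fixes V_0 = 15 V.
KCL at each unknown node (sum of currents leaving = 0; resistances in Ω):
  Node 1: (V_1 - 15)/100 + (V_1 - 0)/1.2 + (V_1 - V_2)/56 = 0
  Node 2: (V_2 - V_1)/56 + (V_2 - V_3)/47000 = 0
  Node 3: (V_3 - V_2)/47000 + (V_3 - 0)/43 = 0
Collecting terms (coefficients in siemens):
  0.8612·V_1 - 0.01786·V_2 = 0.15
  0.01788·V_2 - 0.01786·V_1 - 0.00002128·V_3 = 0
  0.02328·V_3 - 0.00002128·V_2 = 0
Solving these 3 simultaneous equations (Gaussian elimination) gives:
  V_1 = 0.1779 V, V_2 = 0.1776 V, V_3 = 0.0001624 V
The requested potential is V_1 = 0.1779 V.

Final answer: V_1 = 0.1779 V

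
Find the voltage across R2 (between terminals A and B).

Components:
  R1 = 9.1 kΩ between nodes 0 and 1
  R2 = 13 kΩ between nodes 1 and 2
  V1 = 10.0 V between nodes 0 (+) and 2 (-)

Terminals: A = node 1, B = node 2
R1 and R2 are in series across V1 (node 0 → node 1 → node 2), and the output A–B is taken across R2, so this is a voltage divider.
Series current: I = V1/(R1 + R2) = 10/(9100 + 13000) = 10/22100 = 0.0004525 A
V_R2 = I × R2 = V1 × R2/(R1 + R2) = 10 × 13000/22100 = 5.882 V

Final answer: 5.882 V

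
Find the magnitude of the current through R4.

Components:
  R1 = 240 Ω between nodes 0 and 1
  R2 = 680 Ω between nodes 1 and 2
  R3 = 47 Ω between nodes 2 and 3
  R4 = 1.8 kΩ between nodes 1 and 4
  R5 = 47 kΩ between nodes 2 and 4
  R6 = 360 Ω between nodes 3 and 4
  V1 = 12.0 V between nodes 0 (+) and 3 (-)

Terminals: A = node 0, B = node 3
Nodal analysis, taking node 3 as the 0 V reference.
Source V1 fixes V_0 = 12 V.
KCL at each unknown node (sum of currents leaving = 0; resistances in Ω):
  Node 1: (V_1 - 12)/240 + (V_1 - V_2)/680 + (V_1 - V_4)/1800 = 0
  Node 2: (V_2 - V_1)/680 + (V_2 - 0)/47 + (V_2 - V_4)/47000 = 0
  Node 4: (V_4 - V_1)/1800 + (V_4 - V_2)/47000 + (V_4 - 0)/360 = 0
Collecting terms (coefficients in siemens):
  0.006193·V_1 - 0.001471·V_2 - 0.0005556·V_4 = 0.05
  0.02277·V_2 - 0.001471·V_1 - 0.00002128·V_4 = 0
  0.003355·V_4 - 0.0005556·V_1 - 0.00002128·V_2 = 0
Solving these 3 simultaneous equations (Gaussian elimination) gives:
  V_1 = 8.326 V, V_2 = 0.5391 V, V_4 = 1.382 V
I_R4 = (V_1 - V_4)/R4 = (8.326 - 1.382)/1800 = 0.003858 A
|I_R4| = 0.003858 A

Final answer: |I_R4| = 0.003858 A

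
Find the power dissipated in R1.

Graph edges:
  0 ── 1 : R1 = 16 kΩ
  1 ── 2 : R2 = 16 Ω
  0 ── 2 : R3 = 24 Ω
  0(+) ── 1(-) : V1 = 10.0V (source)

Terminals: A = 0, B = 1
Nodal analysis, taking node 1 as the 0 V reference.
Source V1 fixes V_0 = 10 V.
KCL at each unknown node (sum of currents leaving = 0; resistances in Ω):
  Node 2: (V_2 - 0)/16 + (V_2 - 10)/24 = 0
Collecting terms: 0.1042 × V_2 = 0.4167  =>  V_2 = 4 V
I_R1 = (V_0 - V_1)/R1 = (10 - 0)/16000 = 0.000625 A
P_R1 = I_R1² × R1 = (0.000625)² × 16000 = 0.00625 W

Final answer: 0.00625 W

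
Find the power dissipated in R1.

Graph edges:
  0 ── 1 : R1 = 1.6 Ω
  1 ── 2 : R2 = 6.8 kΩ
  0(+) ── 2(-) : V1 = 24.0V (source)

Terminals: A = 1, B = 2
Nodal analysis, taking node 2 as the 0 V reference.
Source V1 fixes V_0 = 24 V.
KCL at each unknown node (sum of currents leaving = 0; resistances in Ω):
  Node 1: (V_1 - 24)/1.6 + (V_1 - 0)/6800 = 0
Collecting terms: 0.6251 × V_1 = 15  =>  V_1 = 23.99 V
I_R1 = (V_0 - V_1)/R1 = (24 - 23.99)/1.6 = 0.003529 A
P_R1 = I_R1² × R1 = (0.003529)² × 1.6 = 0.00001992 W

Final answer: 1.992e-05 W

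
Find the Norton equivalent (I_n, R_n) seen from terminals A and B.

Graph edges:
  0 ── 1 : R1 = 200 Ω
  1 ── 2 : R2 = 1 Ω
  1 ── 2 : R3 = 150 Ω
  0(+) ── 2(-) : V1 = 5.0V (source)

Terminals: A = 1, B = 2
Find the Thévenin equivalent first; then I_n = V_th/R_th and R_n = R_th.
Step 1 — V_th is the open-circuit voltage V_A - V_B (nothing connected across the terminals).
Nodal analysis, taking node 2 as the 0 V reference.
Source V1 fixes V_0 = 5 V.
KCL at each unknown node (sum of currents leaving = 0; resistances in Ω):
  Node 1: (V_1 - 5)/200 + (V_1 - 0)/1 + (V_1 - 0)/150 = 0
Collecting terms: 1.012 × V_1 = 0.025  =>  V_1 = 0.02471 V
V_th = V_1 - V_2 = 0.02471 - 0 = 0.02471 V
Step 2 — R_th: zero the source — replace V1 by a short circuit (node 2 merges into node 0) — and find the resistance seen between A (node 1) and B (node 0).
Reduce the network between node 1 (A) and node 0 (B) by series/parallel combination:
  Rp1 = R1 ‖ R2 ‖ R3 (parallel, all between nodes 0 and 1) = 1/(1/200 + 1/1 + 1/150) = 0.9885 Ω
R_th = 0.9885 Ω
I_n = V_th/R_th = 0.02471/0.9885 = 0.025 A, and R_n = R_th = 0.9885 Ω

Final answer: I_n = 0.025 A, R_n = 0.9885 Ω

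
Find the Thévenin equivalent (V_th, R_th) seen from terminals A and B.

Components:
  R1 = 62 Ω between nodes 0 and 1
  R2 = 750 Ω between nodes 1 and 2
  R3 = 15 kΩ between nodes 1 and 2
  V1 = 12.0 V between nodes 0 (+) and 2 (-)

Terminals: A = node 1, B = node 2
Step 1 — V_th is the open-circuit voltage V_A - V_B (nothing connected across the terminals).
Nodal analysis, taking node 2 as the 0 V reference.
Source V1 fixes V_0 = 12 V.
KCL at each unknown node (sum of currents leaving = 0; resistances in Ω):
  Node 1: (V_1 - 12)/62 + (V_1 - 0)/750 + (V_1 - 0)/15000 = 0
Collecting terms: 0.01753 × V_1 = 0.1935  =>  V_1 = 11.04 V
V_th = V_1 - V_2 = 11.04 - 0 = 11.04 V
Step 2 — R_th: zero the source — replace V1 by a short circuit (node 2 merges into node 0) — and find the resistance seen between A (node 1) and B (node 0).
Reduce the network between node 1 (A) and node 0 (B) by series/parallel combination:
  Rp1 = R1 ‖ R2 ‖ R3 (parallel, all between nodes 0 and 1) = 1/(1/62 + 1/750 + 1/15000) = 57.05 Ω
R_th = 57.05 Ω

Final answer: V_th = 11.04 V, R_th = 57.05 Ω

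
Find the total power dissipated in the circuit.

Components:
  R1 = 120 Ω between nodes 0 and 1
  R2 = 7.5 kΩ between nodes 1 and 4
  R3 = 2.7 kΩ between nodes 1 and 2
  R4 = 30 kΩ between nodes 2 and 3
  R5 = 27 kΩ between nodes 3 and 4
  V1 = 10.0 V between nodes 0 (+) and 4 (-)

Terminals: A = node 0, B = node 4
Nodal analysis, taking node 4 as the 0 V reference.
Source V1 fixes V_0 = 10 V.
KCL at each unknown node (sum of currents leaving = 0; resistances in Ω):
  Node 1: (V_1 - 10)/120 + (V_1 - 0)/7500 + (V_1 - V_2)/2700 = 0
  Node 2: (V_2 - V_1)/2700 + (V_2 - V_3)/30000 = 0
  Node 3: (V_3 - V_2)/30000 + (V_3 - 0)/27000 = 0
Collecting terms (coefficients in siemens):
  0.008837·V_1 - 0.0003704·V_2 = 0.08333
  0.0004037·V_2 - 0.0003704·V_1 - 0.00003333·V_3 = 0
  0.00007037·V_3 - 0.00003333·V_2 = 0
Solving these 3 simultaneous equations (Gaussian elimination) gives:
  V_1 = 9.823 V, V_2 = 9.379 V, V_3 = 4.443 V
Power in each resistor, P = (ΔV)²/R:
  P_R1 = (10 - 9.823)²/120 = 0.0002608 W
  P_R2 = (9.823 - 0)²/7500 = 0.01287 W
  P_R3 = (9.823 - 9.379)²/2700 = 0.0000731 W
  P_R4 = (9.379 - 4.443)²/30000 = 0.0008122 W
  P_R5 = (4.443 - 0)²/27000 = 0.000731 W
P_total = P_R1 + P_R2 + P_R3 + P_R4 + P_R5 = 0.01474 W

Final answer: 0.01474 W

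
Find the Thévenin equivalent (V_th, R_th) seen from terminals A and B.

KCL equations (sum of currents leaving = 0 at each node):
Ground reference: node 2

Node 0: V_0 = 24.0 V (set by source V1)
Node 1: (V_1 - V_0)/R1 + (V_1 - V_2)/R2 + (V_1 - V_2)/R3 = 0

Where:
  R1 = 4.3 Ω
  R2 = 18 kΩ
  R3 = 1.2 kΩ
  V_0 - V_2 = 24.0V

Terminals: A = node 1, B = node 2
Step 1 — V_th is the open-circuit voltage V_A - V_B (nothing connected across the terminals).
Nodal analysis, taking node 2 as the 0 V reference.
Source V1 fixes V_0 = 24 V.
KCL at each unknown node (sum of currents leaving = 0; resistances in Ω):
  Node 1: (V_1 - 24)/4.3 + (V_1 - 0)/18000 + (V_1 - 0)/1200 = 0
Collecting terms: 0.2334 × V_1 = 5.581  =>  V_1 = 23.91 V
V_th = V_1 - V_2 = 23.91 - 0 = 23.91 V
Step 2 — R_th: zero the source — replace V1 by a short circuit (node 2 merges into node 0) — and find the resistance seen between A (node 1) and B (node 0).
Reduce the network between node 1 (A) and node 0 (B) by series/parallel combination:
  Rp1 = R1 ‖ R2 ‖ R3 (parallel, all between nodes 0 and 1) = 1/(1/4.3 + 1/18000 + 1/1200) = 4.284 Ω
R_th = 4.284 Ω

Final answer: V_th = 23.91 V, R_th = 4.284 Ω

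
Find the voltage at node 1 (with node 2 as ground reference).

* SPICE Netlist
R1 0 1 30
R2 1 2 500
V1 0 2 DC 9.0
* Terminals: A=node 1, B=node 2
Nodal analysis, taking node 2 as the 0 V reference.
Source V1 fixes V_0 = 9 V.
KCL at each unknown node (sum of currents leaving = 0; resistances in Ω):
  Node 1: (V_1 - 9)/30 + (V_1 - 0)/500 = 0
Collecting terms: 0.03533 × V_1 = 0.3  =>  V_1 = 8.491 V
The requested potential is V_1 = 8.491 V.

Final answer: V_1 = 8.491 V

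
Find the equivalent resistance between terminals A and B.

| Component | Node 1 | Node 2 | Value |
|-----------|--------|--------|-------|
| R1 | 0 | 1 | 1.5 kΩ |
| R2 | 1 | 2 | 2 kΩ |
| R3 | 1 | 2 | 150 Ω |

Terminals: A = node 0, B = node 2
Reduce the network between node 0 (A) and node 2 (B) by series/parallel combination:
  Rp1 = R2 ‖ R3 (parallel, both between nodes 1 and 2) = 1/(1/2000 + 1/150) = 139.5 Ω
  Rs1 = R1 + Rp1 (series, joined only at node 1) = 1500 + 139.5 = 1640 Ω
R_eq = 1.64 kΩ

Final answer: 1.64 kΩ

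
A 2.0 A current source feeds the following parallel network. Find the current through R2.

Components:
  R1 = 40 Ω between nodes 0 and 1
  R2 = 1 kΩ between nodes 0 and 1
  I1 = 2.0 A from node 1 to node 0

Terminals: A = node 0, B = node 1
All resistors sit directly between nodes 0 and 1, so they are in parallel and share one voltage V; the full source current 2 A splits among them.
1/R_par = 1/40 + 1/1000 = 0.026 S  =>  R_par = 38.46 Ω
V = I × R_par = 2 × 38.46 = 76.92 V
I_R2 = V/R2 = 76.92/1000 = 0.07692 A

Final answer: 0.07692 A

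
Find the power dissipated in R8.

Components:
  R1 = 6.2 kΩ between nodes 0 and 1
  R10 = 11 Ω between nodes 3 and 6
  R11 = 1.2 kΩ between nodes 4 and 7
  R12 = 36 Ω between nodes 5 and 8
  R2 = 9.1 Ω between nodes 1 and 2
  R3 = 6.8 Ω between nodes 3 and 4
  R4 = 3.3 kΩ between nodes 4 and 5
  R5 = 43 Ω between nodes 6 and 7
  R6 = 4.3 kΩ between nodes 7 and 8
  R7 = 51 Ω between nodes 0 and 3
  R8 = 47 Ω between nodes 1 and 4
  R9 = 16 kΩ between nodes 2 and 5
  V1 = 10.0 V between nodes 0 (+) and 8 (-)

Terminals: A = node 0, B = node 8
Nodal analysis, taking node 8 as the 0 V reference.
Source V1 fixes V_0 = 10 V.
KCL at each unknown node (sum of currents leaving = 0; resistances in Ω):
  Node 1: (V_1 - 10)/6200 + (V_1 - V_2)/9.1 + (V_1 - V_4)/47 = 0
  Node 2: (V_2 - V_1)/9.1 + (V_2 - V_5)/16000 = 0
  Node 3: (V_3 - V_4)/6.8 + (V_3 - 10)/51 + (V_3 - V_6)/11 = 0
  Node 4: (V_4 - V_3)/6.8 + (V_4 - V_5)/3300 + (V_4 - V_1)/47 + (V_4 - V_7)/1200 = 0
  Node 5: (V_5 - V_4)/3300 + (V_5 - V_2)/16000 + (V_5 - 0)/36 = 0
  Node 6: (V_6 - V_7)/43 + (V_6 - V_3)/11 = 0
  Node 7: (V_7 - V_6)/43 + (V_7 - 0)/4300 + (V_7 - V_4)/1200 = 0
Collecting terms (coefficients in siemens):
  0.1313·V_1 - 0.1099·V_2 - 0.02128·V_4 = 0.001613
  0.11·V_2 - 0.1099·V_1 - 0.0000625·V_5 = 0
  0.2576·V_3 - 0.1471·V_4 - 0.09091·V_6 = 0.1961
  0.1695·V_4 - 0.02128·V_1 - 0.1471·V_3 - 0.000303·V_5 - 0.0008333·V_7 = 0
  0.02814·V_5 - 0.0000625·V_2 - 0.000303·V_4 = 0
  0.1142·V_6 - 0.09091·V_3 - 0.02326·V_7 = 0
  0.02432·V_7 - 0.0008333·V_4 - 0.02326·V_6 = 0
Solving these 7 simultaneous equations (Gaussian elimination) gives:
  V_1 = 9.662 V, V_2 = 9.656 V, V_3 = 9.711 V, V_4 = 9.687 V
  V_5 = 0.1257 V, V_6 = 9.687 V, V_7 = 9.595 V
I_R8 = (V_1 - V_4)/R8 = (9.662 - 9.687)/47 = -0.0005411 A
P_R8 = I_R8² × R8 = (-0.0005411)² × 47 = 0.00001376 W

Final answer: 1.376e-05 W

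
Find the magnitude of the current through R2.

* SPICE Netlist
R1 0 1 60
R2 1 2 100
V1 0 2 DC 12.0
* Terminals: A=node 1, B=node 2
Nodal analysis, taking node 2 as the 0 V reference.
Source V1 fixes V_0 = 12 V.
KCL at each unknown node (sum of currents leaving = 0; resistances in Ω):
  Node 1: (V_1 - 12)/60 + (V_1 - 0)/100 = 0
Collecting terms: 0.02667 × V_1 = 0.2  =>  V_1 = 7.5 V
I_R2 = (V_1 - V_2)/R2 = (7.5 - 0)/100 = 0.075 A
|I_R2| = 0.075 A

Final answer: |I_R2| = 0.075 A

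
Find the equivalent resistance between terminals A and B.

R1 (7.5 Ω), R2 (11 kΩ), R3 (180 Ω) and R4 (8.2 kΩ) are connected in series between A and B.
Reduce the network between node 0 (A) and node 4 (B) by series/parallel combination:
  Rs1 = R1 + R2 (series, joined only at node 1) = 7.5 + 11000 = 11010 Ω
  Rs2 = R3 + Rs1 (series, joined only at node 2) = 180 + 11010 = 11190 Ω
  Rs3 = R4 + Rs2 (series, joined only at node 3) = 8200 + 11190 = 19390 Ω
R_eq = 19.39 kΩ

Final answer: 19.39 kΩ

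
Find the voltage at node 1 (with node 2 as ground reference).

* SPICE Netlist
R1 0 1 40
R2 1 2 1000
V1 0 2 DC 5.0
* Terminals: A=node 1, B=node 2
Nodal analysis, taking node 2 as the 0 V reference.
Source V1 fixes V_0 = 5 V.
KCL at each unknown node (sum of currents leaving = 0; resistances in Ω):
  Node 1: (V_1 - 5)/40 + (V_1 - 0)/1000 = 0
Collecting terms: 0.026 × V_1 = 0.125  =>  V_1 = 4.808 V
The requested potential is V_1 = 4.808 V.

Final answer: V_1 = 4.808 V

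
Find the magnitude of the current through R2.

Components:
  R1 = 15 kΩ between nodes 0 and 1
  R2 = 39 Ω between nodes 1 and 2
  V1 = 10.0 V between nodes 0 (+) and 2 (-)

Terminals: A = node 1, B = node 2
Nodal analysis, taking node 2 as the 0 V reference.
Source V1 fixes V_0 = 10 V.
KCL at each unknown node (sum of currents leaving = 0; resistances in Ω):
  Node 1: (V_1 - 10)/15000 + (V_1 - 0)/39 = 0
Collecting terms: 0.02571 × V_1 = 0.0006667  =>  V_1 = 0.02593 V
I_R2 = (V_1 - V_2)/R2 = (0.02593 - 0)/39 = 0.0006649 A
|I_R2| = 0.0006649 A

Final answer: |I_R2| = 0.0006649 A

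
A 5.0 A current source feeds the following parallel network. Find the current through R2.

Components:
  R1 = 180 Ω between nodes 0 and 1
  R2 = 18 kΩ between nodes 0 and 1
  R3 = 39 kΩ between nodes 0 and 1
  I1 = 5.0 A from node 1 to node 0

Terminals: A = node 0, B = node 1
All resistors sit directly between nodes 0 and 1, so they are in parallel and share one voltage V; the full source current 5 A splits among them.
1/R_par = 1/180 + 1/18000 + 1/39000 = 0.005637 S  =>  R_par = 177.4 Ω
V = I × R_par = 5 × 177.4 = 887 V
I_R2 = V/R2 = 887/18000 = 0.04928 A

Final answer: 0.04928 A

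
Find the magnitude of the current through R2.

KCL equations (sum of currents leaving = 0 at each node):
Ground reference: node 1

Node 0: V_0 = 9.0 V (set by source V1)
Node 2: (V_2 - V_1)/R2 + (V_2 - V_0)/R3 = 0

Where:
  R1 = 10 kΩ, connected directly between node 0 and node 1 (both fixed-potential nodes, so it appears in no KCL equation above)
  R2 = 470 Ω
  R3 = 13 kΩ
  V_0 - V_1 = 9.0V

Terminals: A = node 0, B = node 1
Nodal analysis, taking node 1 as the 0 V reference.
Source V1 fixes V_0 = 9 V.
KCL at each unknown node (sum of currents leaving = 0; resistances in Ω):
  Node 2: (V_2 - 0)/470 + (V_2 - 9)/13000 = 0
Collecting terms: 0.002205 × V_2 = 0.0006923  =>  V_2 = 0.314 V
I_R2 = (V_1 - V_2)/R2 = (0 - 0.314)/470 = -0.0006682 A
|I_R2| = 0.0006682 A

Final answer: |I_R2| = 0.0006682 A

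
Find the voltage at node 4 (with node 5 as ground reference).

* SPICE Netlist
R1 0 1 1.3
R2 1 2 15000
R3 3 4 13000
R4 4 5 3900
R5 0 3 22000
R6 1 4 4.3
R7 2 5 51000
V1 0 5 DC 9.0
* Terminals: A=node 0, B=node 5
Nodal analysis, taking node 5 as the 0 V reference.
Source V1 fixes V_0 = 9 V.
KCL at each unknown node (sum of currents leaving = 0; resistances in Ω):
  Node 1: (V_1 - 9)/1.3 + (V_1 - V_2)/15000 + (V_1 - V_4)/4.3 = 0
  Node 2: (V_2 - V_1)/15000 + (V_2 - 0)/51000 = 0
  Node 3: (V_3 - V_4)/13000 + (V_3 - 9)/22000 = 0
  Node 4: (V_4 - V_3)/13000 + (V_4 - 0)/3900 + (V_4 - V_1)/4.3 = 0
Collecting terms (coefficients in siemens):
  1.002·V_1 - 0.00006667·V_2 - 0.2326·V_4 = 6.923
  0.00008627·V_2 - 0.00006667·V_1 = 0
  0.0001224·V_3 - 0.00007692·V_4 = 0.0004091
  0.2329·V_4 - 0.2326·V_1 - 0.00007692·V_3 = 0
Solving these 4 simultaneous equations (Gaussian elimination) gives:
  V_1 = 8.997 V, V_2 = 6.952 V, V_3 = 8.992 V, V_4 = 8.987 V
The requested potential is V_4 = 8.987 V.

Final answer: V_4 = 8.987 V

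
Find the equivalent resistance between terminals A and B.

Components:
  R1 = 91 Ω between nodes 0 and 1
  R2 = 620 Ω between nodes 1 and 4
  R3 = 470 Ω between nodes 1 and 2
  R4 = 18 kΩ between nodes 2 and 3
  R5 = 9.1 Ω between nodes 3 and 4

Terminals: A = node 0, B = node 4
Reduce the network between node 0 (A) and node 4 (B) by series/parallel combination:
  Rs1 = R3 + R4 (series, joined only at node 2) = 470 + 18000 = 18470 Ω
  Rs2 = R5 + Rs1 (series, joined only at node 3) = 9.1 + 18470 = 18480 Ω
  Rp1 = R2 ‖ Rs2 (parallel, both between nodes 1 and 4) = 1/(1/620 + 1/18480) = 599.9 Ω
  Rs3 = R1 + Rp1 (series, joined only at node 1) = 91 + 599.9 = 690.9 Ω
R_eq = 690.9 Ω

Final answer: 690.9 Ω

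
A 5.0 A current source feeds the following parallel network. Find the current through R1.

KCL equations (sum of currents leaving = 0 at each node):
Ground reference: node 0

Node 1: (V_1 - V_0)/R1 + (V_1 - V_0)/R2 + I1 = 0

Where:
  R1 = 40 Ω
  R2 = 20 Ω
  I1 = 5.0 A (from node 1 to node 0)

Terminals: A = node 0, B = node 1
All resistors sit directly between nodes 0 and 1, so they are in parallel and share one voltage V; the full source current 5 A splits among them.
1/R_par = 1/40 + 1/20 = 0.075 S  =>  R_par = 13.33 Ω
V = I × R_par = 5 × 13.33 = 66.67 V
I_R1 = V/R1 = 66.67/40 = 1.667 A

Final answer: 1.667 A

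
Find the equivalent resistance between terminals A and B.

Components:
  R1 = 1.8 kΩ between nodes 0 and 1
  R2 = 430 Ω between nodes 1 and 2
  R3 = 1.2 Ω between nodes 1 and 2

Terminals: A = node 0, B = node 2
Reduce the network between node 0 (A) and node 2 (B) by series/parallel combination:
  Rp1 = R2 ‖ R3 (parallel, both between nodes 1 and 2) = 1/(1/430 + 1/1.2) = 1.197 Ω
  Rs1 = R1 + Rp1 (series, joined only at node 1) = 1800 + 1.197 = 1801 Ω
R_eq = 1.801 kΩ

Final answer: 1.801 kΩ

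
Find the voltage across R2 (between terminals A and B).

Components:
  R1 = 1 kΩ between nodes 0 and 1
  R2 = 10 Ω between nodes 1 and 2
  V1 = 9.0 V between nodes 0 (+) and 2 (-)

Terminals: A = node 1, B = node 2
R1 and R2 are in series across V1 (node 0 → node 1 → node 2), and the output A–B is taken across R2, so this is a voltage divider.
Series current: I = V1/(R1 + R2) = 9/(1000 + 10) = 9/1010 = 0.008911 A
V_R2 = I × R2 = V1 × R2/(R1 + R2) = 9 × 10/1010 = 0.08911 V

Final answer: 0.08911 V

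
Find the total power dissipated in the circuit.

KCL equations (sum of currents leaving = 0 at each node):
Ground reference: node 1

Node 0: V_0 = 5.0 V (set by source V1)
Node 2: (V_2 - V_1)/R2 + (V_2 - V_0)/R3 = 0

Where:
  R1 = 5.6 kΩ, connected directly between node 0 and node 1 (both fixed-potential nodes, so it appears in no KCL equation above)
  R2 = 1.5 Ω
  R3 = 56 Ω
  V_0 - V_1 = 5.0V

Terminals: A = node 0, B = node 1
Nodal analysis, taking node 1 as the 0 V reference.
Source V1 fixes V_0 = 5 V.
KCL at each unknown node (sum of currents leaving = 0; resistances in Ω):
  Node 2: (V_2 - 0)/1.5 + (V_2 - 5)/56 = 0
Collecting terms: 0.6845 × V_2 = 0.08929  =>  V_2 = 0.1304 V
Power in each resistor, P = (ΔV)²/R:
  P_R1 = (5 - 0)²/5600 = 0.004464 W
  P_R2 = (0 - 0.1304)²/1.5 = 0.01134 W
  P_R3 = (5 - 0.1304)²/56 = 0.4234 W
P_total = P_R1 + P_R2 + P_R3 = 0.4392 W

Final answer: 0.4392 W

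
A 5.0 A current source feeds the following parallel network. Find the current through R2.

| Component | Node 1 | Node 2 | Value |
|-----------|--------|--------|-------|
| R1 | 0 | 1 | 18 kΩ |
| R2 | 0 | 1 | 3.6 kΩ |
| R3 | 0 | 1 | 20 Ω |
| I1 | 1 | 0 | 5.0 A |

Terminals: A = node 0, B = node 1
All resistors sit directly between nodes 0 and 1, so they are in parallel and share one voltage V; the full source current 5 A splits among them.
1/R_par = 1/18000 + 1/3600 + 1/20 = 0.05033 S  =>  R_par = 19.87 Ω
V = I × R_par = 5 × 19.87 = 99.34 V
I_R2 = V/R2 = 99.34/3600 = 0.02759 A

Final answer: 0.02759 A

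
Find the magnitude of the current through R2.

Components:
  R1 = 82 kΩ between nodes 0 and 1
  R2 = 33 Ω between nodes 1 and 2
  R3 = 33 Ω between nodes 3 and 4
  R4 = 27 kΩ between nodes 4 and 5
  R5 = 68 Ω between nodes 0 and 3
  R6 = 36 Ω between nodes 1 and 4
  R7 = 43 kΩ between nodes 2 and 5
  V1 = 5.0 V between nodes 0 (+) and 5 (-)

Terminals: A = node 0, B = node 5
Nodal analysis, taking node 5 as the 0 V reference.
Source V1 fixes V_0 = 5 V.
KCL at each unknown node (sum of currents leaving = 0; resistances in Ω):
  Node 1: (V_1 - 5)/82000 + (V_1 - V_2)/33 + (V_1 - V_4)/36 = 0
  Node 2: (V_2 - V_1)/33 + (V_2 - 0)/43000 = 0
  Node 3: (V_3 - V_4)/33 + (V_3 - 5)/68 = 0
  Node 4: (V_4 - V_3)/33 + (V_4 - 0)/27000 + (V_4 - V_1)/36 = 0
Collecting terms (coefficients in siemens):
  0.05809·V_1 - 0.0303·V_2 - 0.02778·V_4 = 0.00006098
  0.03033·V_2 - 0.0303·V_1 = 0
  0.04501·V_3 - 0.0303·V_4 = 0.07353
  0.05812·V_4 - 0.02778·V_1 - 0.0303·V_3 = 0
Solving these 4 simultaneous equations (Gaussian elimination) gives:
  V_1 = 4.966 V, V_2 = 4.962 V, V_3 = 4.98 V, V_4 = 4.97 V
I_R2 = (V_1 - V_2)/R2 = (4.966 - 4.962)/33 = 0.0001154 A
|I_R2| = 0.0001154 A

Final answer: |I_R2| = 0.0001154 A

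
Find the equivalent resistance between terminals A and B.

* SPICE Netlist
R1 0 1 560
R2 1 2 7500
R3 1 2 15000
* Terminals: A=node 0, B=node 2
Reduce the network between node 0 (A) and node 2 (B) by series/parallel combination:
  Rp1 = R2 ‖ R3 (parallel, both between nodes 1 and 2) = 1/(1/7500 + 1/15000) = 5000 Ω
  Rs1 = R1 + Rp1 (series, joined only at node 1) = 560 + 5000 = 5560 Ω
R_eq = 5.56 kΩ

Final answer: 5.56 kΩ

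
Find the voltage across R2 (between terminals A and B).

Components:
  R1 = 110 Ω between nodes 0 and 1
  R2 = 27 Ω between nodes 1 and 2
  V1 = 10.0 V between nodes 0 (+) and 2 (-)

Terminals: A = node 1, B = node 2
R1 and R2 are in series across V1 (node 0 → node 1 → node 2), and the output A–B is taken across R2, so this is a voltage divider.
Series current: I = V1/(R1 + R2) = 10/(110 + 27) = 10/137 = 0.07299 A
V_R2 = I × R2 = V1 × R2/(R1 + R2) = 10 × 27/137 = 1.971 V

Final answer: 1.971 V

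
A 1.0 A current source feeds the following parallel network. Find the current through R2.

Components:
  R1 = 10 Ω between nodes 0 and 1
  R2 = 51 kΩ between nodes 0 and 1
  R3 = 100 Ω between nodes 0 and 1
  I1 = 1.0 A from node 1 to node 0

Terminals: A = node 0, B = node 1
All resistors sit directly between nodes 0 and 1, so they are in parallel and share one voltage V; the full source current 1 A splits among them.
1/R_par = 1/10 + 1/51000 + 1/100 = 0.11 S  =>  R_par = 9.089 Ω
V = I × R_par = 1 × 9.089 = 9.089 V
I_R2 = V/R2 = 9.089/51000 = 0.0001782 A

Final answer: 0.0001782 A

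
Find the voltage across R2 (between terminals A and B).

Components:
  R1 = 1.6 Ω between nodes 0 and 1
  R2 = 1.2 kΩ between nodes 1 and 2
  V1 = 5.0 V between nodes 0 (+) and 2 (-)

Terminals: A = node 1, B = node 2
R1 and R2 are in series across V1 (node 0 → node 1 → node 2), and the output A–B is taken across R2, so this is a voltage divider.
Series current: I = V1/(R1 + R2) = 5/(1.6 + 1200) = 5/1202 = 0.004161 A
V_R2 = I × R2 = V1 × R2/(R1 + R2) = 5 × 1200/1202 = 4.993 V

Final answer: 4.993 V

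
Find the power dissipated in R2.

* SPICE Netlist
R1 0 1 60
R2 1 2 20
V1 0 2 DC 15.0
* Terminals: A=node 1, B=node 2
Nodal analysis, taking node 2 as the 0 V reference.
Source V1 fixes V_0 = 15 V.
KCL at each unknown node (sum of currents leaving = 0; resistances in Ω):
  Node 1: (V_1 - 15)/60 + (V_1 - 0)/20 = 0
Collecting terms: 0.06667 × V_1 = 0.25  =>  V_1 = 3.75 V
I_R2 = (V_1 - V_2)/R2 = (3.75 - 0)/20 = 0.1875 A
P_R2 = I_R2² × R2 = (0.1875)² × 20 = 0.7031 W

Final answer: 0.7031 W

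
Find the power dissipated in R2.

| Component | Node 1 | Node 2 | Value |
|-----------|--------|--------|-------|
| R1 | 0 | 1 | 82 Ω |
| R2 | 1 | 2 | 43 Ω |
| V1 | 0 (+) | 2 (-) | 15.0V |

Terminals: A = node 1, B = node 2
Nodal analysis, taking node 2 as the 0 V reference.
Source V1 fixes V_0 = 15 V.
KCL at each unknown node (sum of currents leaving = 0; resistances in Ω):
  Node 1: (V_1 - 15)/82 + (V_1 - 0)/43 = 0
Collecting terms: 0.03545 × V_1 = 0.1829  =>  V_1 = 5.16 V
I_R2 = (V_1 - V_2)/R2 = (5.16 - 0)/43 = 0.12 A
P_R2 = I_R2² × R2 = (0.12)² × 43 = 0.6192 W

Final answer: 0.6192 W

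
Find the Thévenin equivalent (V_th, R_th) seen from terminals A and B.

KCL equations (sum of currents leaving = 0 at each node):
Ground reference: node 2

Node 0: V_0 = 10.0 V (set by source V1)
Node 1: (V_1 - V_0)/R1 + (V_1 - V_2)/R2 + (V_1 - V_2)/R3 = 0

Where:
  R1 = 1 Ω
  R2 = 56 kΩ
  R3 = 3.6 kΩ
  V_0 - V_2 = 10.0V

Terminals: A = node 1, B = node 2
Step 1 — V_th is the open-circuit voltage V_A - V_B (nothing connected across the terminals).
Nodal analysis, taking node 2 as the 0 V reference.
Source V1 fixes V_0 = 10 V.
KCL at each unknown node (sum of currents leaving = 0; resistances in Ω):
  Node 1: (V_1 - 10)/1 + (V_1 - 0)/56000 + (V_1 - 0)/3600 = 0
Collecting terms: 1 × V_1 = 10  =>  V_1 = 9.997 V
V_th = V_1 - V_2 = 9.997 - 0 = 9.997 V
Step 2 — R_th: zero the source — replace V1 by a short circuit (node 2 merges into node 0) — and find the resistance seen between A (node 1) and B (node 0).
Reduce the network between node 1 (A) and node 0 (B) by series/parallel combination:
  Rp1 = R1 ‖ R2 ‖ R3 (parallel, all between nodes 0 and 1) = 1/(1/1 + 1/56000 + 1/3600) = 0.9997 Ω
R_th = 0.9997 Ω

Final answer: V_th = 9.997 V, R_th = 0.9997 Ω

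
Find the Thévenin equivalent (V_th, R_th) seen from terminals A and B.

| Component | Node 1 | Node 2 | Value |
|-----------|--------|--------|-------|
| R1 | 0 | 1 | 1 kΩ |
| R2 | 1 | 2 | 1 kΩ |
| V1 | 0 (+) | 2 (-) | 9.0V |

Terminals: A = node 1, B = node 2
Step 1 — V_th is the open-circuit voltage V_A - V_B (nothing connected across the terminals).
Nodal analysis, taking node 2 as the 0 V reference.
Source V1 fixes V_0 = 9 V.
KCL at each unknown node (sum of currents leaving = 0; resistances in Ω):
  Node 1: (V_1 - 9)/1000 + (V_1 - 0)/1000 = 0
Collecting terms: 0.002 × V_1 = 0.009  =>  V_1 = 4.5 V
V_th = V_1 - V_2 = 4.5 - 0 = 4.5 V
Step 2 — R_th: zero the source — replace V1 by a short circuit (node 2 merges into node 0) — and find the resistance seen between A (node 1) and B (node 0).
Reduce the network between node 1 (A) and node 0 (B) by series/parallel combination:
  Rp1 = R1 ‖ R2 (parallel, both between nodes 0 and 1) = 1/(1/1000 + 1/1000) = 500 Ω
R_th = 500 Ω

Final answer: V_th = 4.5 V, R_th = 500 Ω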